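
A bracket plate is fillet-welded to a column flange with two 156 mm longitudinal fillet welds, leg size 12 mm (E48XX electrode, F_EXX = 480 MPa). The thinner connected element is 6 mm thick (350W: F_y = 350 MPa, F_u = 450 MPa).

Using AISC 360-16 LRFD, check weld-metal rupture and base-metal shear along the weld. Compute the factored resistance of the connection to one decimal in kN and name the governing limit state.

Weld metal: throat = 0.707×12 = 8.484 mm, L = 2×156 = 312 mm. φR_n = 0.75 × 0.6 × 480 × 8.484 × 312 = 571.8 kN.
Base metal shear (6 mm plate): yield φR_n = 1.0×0.6×350×6×312 = 393.1 kN; rupture φR_n = 0.75×0.6×450×6×312 = 379.1 kN; take 379.1 kN (rupture).
Governing: min(571.8, 379.1) = 379.1 kN → base-metal shear.

379.1 kN (base-metal shear governs)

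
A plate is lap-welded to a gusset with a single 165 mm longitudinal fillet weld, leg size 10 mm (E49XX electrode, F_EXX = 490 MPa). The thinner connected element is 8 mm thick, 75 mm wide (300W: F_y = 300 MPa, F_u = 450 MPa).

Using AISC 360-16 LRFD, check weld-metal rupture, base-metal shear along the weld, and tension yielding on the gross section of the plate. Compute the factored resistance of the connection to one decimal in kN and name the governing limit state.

Weld metal: throat = 0.707×10 = 7.07 mm, L = 165 mm. φR_n = 0.75 × 0.6 × 490 × 7.07 × 165 = 257.2 kN.
Base metal shear (8 mm plate): yield φR_n = 1.0×0.6×300×8×165 = 237.6 kN; rupture φR_n = 0.75×0.6×450×8×165 = 267.3 kN; take 237.6 kN (yield).
Tension yield (gross): A_g = 75×8 = 600 mm². φR_n = 0.90 × 300 × 600 = 162.0 kN.
Governing: min(257.2, 237.6, 162.0) = 162.0 kN → gross-section yield.

162.0 kN (gross-section yield governs)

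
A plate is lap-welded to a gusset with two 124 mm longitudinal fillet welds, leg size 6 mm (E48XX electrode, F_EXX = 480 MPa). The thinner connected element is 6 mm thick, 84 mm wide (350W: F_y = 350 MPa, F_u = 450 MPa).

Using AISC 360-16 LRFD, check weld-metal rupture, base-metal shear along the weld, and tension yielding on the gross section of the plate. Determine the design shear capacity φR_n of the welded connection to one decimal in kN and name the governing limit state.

158.8 kN (gross-section yield governs)

Weld metal: throat = 0.707×6 = 4.242 mm, L = 2×124 = 248 mm. φR_n = 0.75 × 0.6 × 480 × 4.242 × 248 = 227.2 kN.
Base metal shear (6 mm plate): yield φR_n = 1.0×0.6×350×6×248 = 312.5 kN; rupture φR_n = 0.75×0.6×450×6×248 = 301.3 kN; take 301.3 kN (rupture).
Tension yield (gross): A_g = 84×6 = 504 mm². φR_n = 0.90 × 350 × 504 = 158.8 kN.
Governing: min(227.2, 301.3, 158.8) = 158.8 kN → gross-section yield.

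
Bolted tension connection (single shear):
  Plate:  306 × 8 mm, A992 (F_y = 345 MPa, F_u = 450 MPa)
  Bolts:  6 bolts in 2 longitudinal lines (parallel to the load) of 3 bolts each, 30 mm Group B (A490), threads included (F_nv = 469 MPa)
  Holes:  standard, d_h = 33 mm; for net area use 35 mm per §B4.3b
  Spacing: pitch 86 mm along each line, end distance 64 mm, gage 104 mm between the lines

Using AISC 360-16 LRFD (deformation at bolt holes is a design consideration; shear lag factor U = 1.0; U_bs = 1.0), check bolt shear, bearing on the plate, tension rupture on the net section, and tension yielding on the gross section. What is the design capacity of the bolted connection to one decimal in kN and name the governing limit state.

Bolt shear: A_b = π(30)²/4 = 706.86 mm². φR_n = 0.75 × 469 × 706.86 × 6 × 1 = 1491.8 kN.
Bearing (8 mm plate, F_u = 450 MPa): end bolts L_c = 64 − 33/2 = 47.5, R_n = min(1.2×47.5×8×450, 2.4×30×8×450) = 205.2 kN/bolt; interior L_c = 86 − 33 = 53, R_n = 228.96 kN/bolt. φR_n = 0.75 × (2×205.2 + 4×228.96) = 994.7 kN.
Tension rupture (net): A_n = (306 − 2×35)×8 = 1888 mm² (U = 1.0, A_e = A_n). φR_n = 0.75 × 450 × 1888 = 637.2 kN.
Tension yield (gross): A_g = 306×8 = 2448 mm². φR_n = 0.90 × 345 × 2448 = 760.1 kN.
Governing: min(1491.8, 994.7, 637.2, 760.1) = 637.2 kN → net-section rupture.

637.2 kN (net-section rupture governs)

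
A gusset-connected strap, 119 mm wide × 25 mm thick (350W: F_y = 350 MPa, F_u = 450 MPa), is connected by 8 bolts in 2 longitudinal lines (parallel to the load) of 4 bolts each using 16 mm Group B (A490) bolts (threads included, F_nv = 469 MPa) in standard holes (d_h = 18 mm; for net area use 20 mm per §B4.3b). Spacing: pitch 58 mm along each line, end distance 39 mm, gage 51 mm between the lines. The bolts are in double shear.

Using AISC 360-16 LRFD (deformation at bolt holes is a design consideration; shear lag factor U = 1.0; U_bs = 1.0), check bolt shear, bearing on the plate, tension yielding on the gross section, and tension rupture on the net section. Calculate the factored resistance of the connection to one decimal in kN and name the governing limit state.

Bolt shear: A_b = π(16)²/4 = 201.06 mm². φR_n = 0.75 × 469 × 201.06 × 8 × 2 = 1131.6 kN.
Bearing (25 mm plate, F_u = 450 MPa): end bolts L_c = 39 − 18/2 = 30, R_n = min(1.2×30×25×450, 2.4×16×25×450) = 405 kN/bolt; interior L_c = 58 − 18 = 40, R_n = 432 kN/bolt. φR_n = 0.75 × (2×405 + 6×432) = 2551.5 kN.
Tension yield (gross): A_g = 119×25 = 2975 mm². φR_n = 0.90 × 350 × 2975 = 937.1 kN.
Tension rupture (net): A_n = (119 − 2×20)×25 = 1975 mm² (U = 1.0, A_e = A_n). φR_n = 0.75 × 450 × 1975 = 666.6 kN.
Governing: min(1131.6, 2551.5, 937.1, 666.6) = 666.6 kN → net-section rupture.

666.6 kN (net-section rupture governs)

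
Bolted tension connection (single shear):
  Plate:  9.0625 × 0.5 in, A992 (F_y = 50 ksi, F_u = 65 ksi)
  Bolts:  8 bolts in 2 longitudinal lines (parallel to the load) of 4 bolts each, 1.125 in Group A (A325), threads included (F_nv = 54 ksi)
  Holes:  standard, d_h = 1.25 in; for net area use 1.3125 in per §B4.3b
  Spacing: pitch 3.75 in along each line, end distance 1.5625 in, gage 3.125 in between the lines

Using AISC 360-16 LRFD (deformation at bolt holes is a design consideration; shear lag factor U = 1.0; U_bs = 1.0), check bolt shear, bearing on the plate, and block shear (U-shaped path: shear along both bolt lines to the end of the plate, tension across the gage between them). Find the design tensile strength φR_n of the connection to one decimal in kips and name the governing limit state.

Bolt shear: A_b = π(1.125)²/4 = 0.99402 in². φR_n = 0.75 × 54 × 0.99402 × 8 × 1 = 322.1 kips.
Bearing (0.5 in plate, F_u = 65 ksi): end bolts L_c = 1.5625 − 1.25/2 = 0.9375, R_n = min(1.2×0.9375×0.5×65, 2.4×1.125×0.5×65) = 36.563 kips/bolt; interior L_c = 3.75 − 1.25 = 2.5, R_n = 87.75 kips/bolt. φR_n = 0.75 × (2×36.563 + 6×87.75) = 449.7 kips.
Block shear: shear path 2×[1.5625+3×3.75] = 2×12.8125 in, A_gv = 12.813, A_nv = 2×(12.8125 − 3.5×1.3125)×0.5 = 8.2188 in²; tension across gage: (3.125 − 1×1.3125)×0.5 = 0.90625 in². R_n = min(0.6×65×8.2188, 0.6×50×12.813) + 1.0×65×0.90625 = min(320.53, 384.39) + 58.906 = 379.44 kips. φR_n = 0.75 × 379.44 = 284.6 kips.
Governing: min(322.1, 449.7, 284.6) = 284.6 kips → block shear.

284.6 kips (block shear governs)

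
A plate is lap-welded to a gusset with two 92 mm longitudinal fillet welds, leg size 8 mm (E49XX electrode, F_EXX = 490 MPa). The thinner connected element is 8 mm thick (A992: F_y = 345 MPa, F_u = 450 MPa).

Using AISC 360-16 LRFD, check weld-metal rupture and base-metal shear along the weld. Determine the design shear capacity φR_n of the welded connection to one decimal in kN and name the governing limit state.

229.5 kN (weld metal governs)

Weld metal: throat = 0.707×8 = 5.656 mm, L = 2×92 = 184 mm. φR_n = 0.75 × 0.6 × 490 × 5.656 × 184 = 229.5 kN.
Base metal shear (8 mm plate): yield φR_n = 1.0×0.6×345×8×184 = 304.7 kN; rupture φR_n = 0.75×0.6×450×8×184 = 298.1 kN; take 298.1 kN (rupture).
Governing: min(229.5, 298.1) = 229.5 kN → weld metal.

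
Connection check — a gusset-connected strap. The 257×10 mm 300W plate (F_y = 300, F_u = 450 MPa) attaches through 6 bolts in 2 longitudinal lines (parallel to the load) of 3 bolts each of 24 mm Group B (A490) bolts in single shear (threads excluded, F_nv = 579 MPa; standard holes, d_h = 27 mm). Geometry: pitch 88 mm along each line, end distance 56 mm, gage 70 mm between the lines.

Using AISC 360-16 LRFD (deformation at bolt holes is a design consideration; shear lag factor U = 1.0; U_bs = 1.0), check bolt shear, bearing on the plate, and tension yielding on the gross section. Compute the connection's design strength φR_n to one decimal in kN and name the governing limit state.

Bolt shear: A_b = π(24)²/4 = 452.39 mm². φR_n = 0.75 × 579 × 452.39 × 6 × 1 = 1178.7 kN.
Bearing (10 mm plate, F_u = 450 MPa): end bolts L_c = 56 − 27/2 = 42.5, R_n = min(1.2×42.5×10×450, 2.4×24×10×450) = 229.5 kN/bolt; interior L_c = 88 − 27 = 61, R_n = 259.2 kN/bolt. φR_n = 0.75 × (2×229.5 + 4×259.2) = 1121.9 kN.
Tension yield (gross): A_g = 257×10 = 2570 mm². φR_n = 0.90 × 300 × 2570 = 693.9 kN.
Governing: min(1178.7, 1121.9, 693.9) = 693.9 kN → gross-section yield.

693.9 kN (gross-section yield governs)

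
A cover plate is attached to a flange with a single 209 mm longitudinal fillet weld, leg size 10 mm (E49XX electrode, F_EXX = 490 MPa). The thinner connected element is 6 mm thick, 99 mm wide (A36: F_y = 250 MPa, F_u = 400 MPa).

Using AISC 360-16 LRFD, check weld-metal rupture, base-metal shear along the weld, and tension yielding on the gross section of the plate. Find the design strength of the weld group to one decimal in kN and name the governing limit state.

Weld metal: throat = 0.707×10 = 7.07 mm, L = 209 mm. φR_n = 0.75 × 0.6 × 490 × 7.07 × 209 = 325.8 kN.
Base metal shear (6 mm plate): yield φR_n = 1.0×0.6×250×6×209 = 188.1 kN; rupture φR_n = 0.75×0.6×400×6×209 = 225.7 kN; take 188.1 kN (yield).
Tension yield (gross): A_g = 99×6 = 594 mm². φR_n = 0.90 × 250 × 594 = 133.7 kN.
Governing: min(325.8, 188.1, 133.7) = 133.7 kN → gross-section yield.

133.7 kN (gross-section yield governs)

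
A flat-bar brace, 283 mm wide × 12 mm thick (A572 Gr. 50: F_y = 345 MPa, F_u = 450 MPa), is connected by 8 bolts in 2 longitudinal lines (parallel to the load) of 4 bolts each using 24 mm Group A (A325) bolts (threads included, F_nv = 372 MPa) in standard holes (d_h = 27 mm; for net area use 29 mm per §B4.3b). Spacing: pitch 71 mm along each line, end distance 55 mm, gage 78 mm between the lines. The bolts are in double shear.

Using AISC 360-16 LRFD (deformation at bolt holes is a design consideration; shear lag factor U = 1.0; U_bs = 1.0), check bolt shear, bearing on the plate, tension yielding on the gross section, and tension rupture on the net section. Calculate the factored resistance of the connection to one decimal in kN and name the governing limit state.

Bolt shear: A_b = π(24)²/4 = 452.39 mm². φR_n = 0.75 × 372 × 452.39 × 8 × 2 = 2019.5 kN.
Bearing (12 mm plate, F_u = 450 MPa): end bolts L_c = 55 − 27/2 = 41.5, R_n = min(1.2×41.5×12×450, 2.4×24×12×450) = 268.92 kN/bolt; interior L_c = 71 − 27 = 44, R_n = 285.12 kN/bolt. φR_n = 0.75 × (2×268.92 + 6×285.12) = 1686.4 kN.
Tension yield (gross): A_g = 283×12 = 3396 mm². φR_n = 0.90 × 345 × 3396 = 1054.5 kN.
Tension rupture (net): A_n = (283 − 2×29)×12 = 2700 mm² (U = 1.0, A_e = A_n). φR_n = 0.75 × 450 × 2700 = 911.3 kN.
Governing: min(2019.5, 1686.4, 1054.5, 911.3) = 911.3 kN → net-section rupture.

911.3 kN (net-section rupture governs)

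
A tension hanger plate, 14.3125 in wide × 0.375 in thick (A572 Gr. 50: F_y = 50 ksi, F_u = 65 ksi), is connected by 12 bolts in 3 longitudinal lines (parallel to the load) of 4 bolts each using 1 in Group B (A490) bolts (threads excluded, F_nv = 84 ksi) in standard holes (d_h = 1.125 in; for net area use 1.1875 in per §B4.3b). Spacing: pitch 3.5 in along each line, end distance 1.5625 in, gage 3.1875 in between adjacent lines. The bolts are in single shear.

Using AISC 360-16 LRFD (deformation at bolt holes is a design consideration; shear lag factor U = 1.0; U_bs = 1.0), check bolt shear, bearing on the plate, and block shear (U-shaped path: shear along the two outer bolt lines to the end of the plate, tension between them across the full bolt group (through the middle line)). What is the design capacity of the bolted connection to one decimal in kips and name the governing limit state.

246.6 kips (block shear governs)

Bolt shear: A_b = π(1)²/4 = 0.7854 in². φR_n = 0.75 × 84 × 0.7854 × 12 × 1 = 593.8 kips.
Bearing (0.375 in plate, F_u = 65 ksi): end bolts L_c = 1.5625 − 1.125/2 = 1, R_n = min(1.2×1×0.375×65, 2.4×1×0.375×65) = 29.25 kips/bolt; interior L_c = 3.5 − 1.125 = 2.375, R_n = 58.5 kips/bolt. φR_n = 0.75 × (3×29.25 + 9×58.5) = 460.7 kips.
Block shear: shear path 2×[1.5625+3×3.5] = 2×12.0625 in, A_gv = 9.0469, A_nv = 2×(12.0625 − 3.5×1.1875)×0.375 = 5.9297 in²; tension across gage: (6.375 − 2×1.1875)×0.375 = 1.5 in². R_n = min(0.6×65×5.9297, 0.6×50×9.0469) + 1.0×65×1.5 = min(231.26, 271.41) + 97.5 = 328.76 kips. φR_n = 0.75 × 328.76 = 246.6 kips.
Governing: min(593.8, 460.7, 246.6) = 246.6 kips → block shear.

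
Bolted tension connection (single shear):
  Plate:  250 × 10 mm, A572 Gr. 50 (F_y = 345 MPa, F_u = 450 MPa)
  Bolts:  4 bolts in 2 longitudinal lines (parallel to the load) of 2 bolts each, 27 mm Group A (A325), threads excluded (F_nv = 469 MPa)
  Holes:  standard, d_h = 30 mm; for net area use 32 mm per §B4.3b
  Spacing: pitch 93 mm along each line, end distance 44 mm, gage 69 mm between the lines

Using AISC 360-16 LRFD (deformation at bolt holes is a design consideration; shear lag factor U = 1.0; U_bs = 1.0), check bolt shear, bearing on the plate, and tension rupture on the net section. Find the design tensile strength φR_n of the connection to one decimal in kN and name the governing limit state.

627.8 kN (net-section rupture governs)

Bolt shear: A_b = π(27)²/4 = 572.56 mm². φR_n = 0.75 × 469 × 572.56 × 4 × 1 = 805.6 kN.
Bearing (10 mm plate, F_u = 450 MPa): end bolts L_c = 44 − 30/2 = 29, R_n = min(1.2×29×10×450, 2.4×27×10×450) = 156.6 kN/bolt; interior L_c = 93 − 30 = 63, R_n = 291.6 kN/bolt. φR_n = 0.75 × (2×156.6 + 2×291.6) = 672.3 kN.
Tension rupture (net): A_n = (250 − 2×32)×10 = 1860 mm² (U = 1.0, A_e = A_n). φR_n = 0.75 × 450 × 1860 = 627.8 kN.
Governing: min(805.6, 672.3, 627.8) = 627.8 kN → net-section rupture.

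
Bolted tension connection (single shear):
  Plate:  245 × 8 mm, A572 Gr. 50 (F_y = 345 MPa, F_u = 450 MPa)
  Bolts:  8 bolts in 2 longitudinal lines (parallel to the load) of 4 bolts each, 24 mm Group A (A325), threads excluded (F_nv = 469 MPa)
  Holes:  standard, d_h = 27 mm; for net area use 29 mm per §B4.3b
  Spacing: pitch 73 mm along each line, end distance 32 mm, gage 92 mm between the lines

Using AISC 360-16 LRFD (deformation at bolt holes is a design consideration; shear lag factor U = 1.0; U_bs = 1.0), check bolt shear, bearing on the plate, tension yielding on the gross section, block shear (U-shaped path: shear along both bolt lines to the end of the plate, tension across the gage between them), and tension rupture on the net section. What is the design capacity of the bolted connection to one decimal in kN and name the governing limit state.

504.9 kN (net-section rupture governs)

Bolt shear: A_b = π(24)²/4 = 452.39 mm². φR_n = 0.75 × 469 × 452.39 × 8 × 1 = 1273.0 kN.
Bearing (8 mm plate, F_u = 450 MPa): end bolts L_c = 32 − 27/2 = 18.5, R_n = min(1.2×18.5×8×450, 2.4×24×8×450) = 79.92 kN/bolt; interior L_c = 73 − 27 = 46, R_n = 198.72 kN/bolt. φR_n = 0.75 × (2×79.92 + 6×198.72) = 1014.1 kN.
Tension yield (gross): A_g = 245×8 = 1960 mm². φR_n = 0.90 × 345 × 1960 = 608.6 kN.
Block shear: shear path 2×[32+3×73] = 2×251 mm, A_gv = 4016, A_nv = 2×(251 − 3.5×29)×8 = 2392 mm²; tension across gage: (92 − 1×29)×8 = 504 mm². R_n = min(0.6×450×2392, 0.6×345×4016) + 1.0×450×504 = min(645.84, 831.31) + 226.8 = 872.64 kN. φR_n = 0.75 × 872.64 = 654.5 kN.
Tension rupture (net): A_n = (245 − 2×29)×8 = 1496 mm² (U = 1.0, A_e = A_n). φR_n = 0.75 × 450 × 1496 = 504.9 kN.
Governing: min(1273.0, 1014.1, 608.6, 654.5, 504.9) = 504.9 kN → net-section rupture.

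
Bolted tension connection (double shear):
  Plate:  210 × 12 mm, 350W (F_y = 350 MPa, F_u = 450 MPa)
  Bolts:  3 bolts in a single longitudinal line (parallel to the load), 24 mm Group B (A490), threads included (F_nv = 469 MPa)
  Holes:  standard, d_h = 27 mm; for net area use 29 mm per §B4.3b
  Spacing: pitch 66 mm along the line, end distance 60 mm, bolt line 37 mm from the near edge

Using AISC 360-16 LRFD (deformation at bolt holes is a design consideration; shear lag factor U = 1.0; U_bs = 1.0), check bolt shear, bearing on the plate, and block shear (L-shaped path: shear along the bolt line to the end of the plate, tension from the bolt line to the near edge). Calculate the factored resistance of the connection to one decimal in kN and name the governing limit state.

Bolt shear: A_b = π(24)²/4 = 452.39 mm². φR_n = 0.75 × 469 × 452.39 × 3 × 2 = 954.8 kN.
Bearing (12 mm plate, F_u = 450 MPa): end bolts L_c = 60 − 27/2 = 46.5, R_n = min(1.2×46.5×12×450, 2.4×24×12×450) = 301.32 kN/bolt; interior L_c = 66 − 27 = 39, R_n = 252.72 kN/bolt. φR_n = 0.75 × (1×301.32 + 2×252.72) = 605.1 kN.
Block shear: shear path 1×[60+2×66] = 1×192 mm, A_gv = 2304, A_nv = 1×(192 − 2.5×29)×12 = 1434 mm²; tension to near edge: (37 − 0.5×29)×12 = 270 mm². R_n = min(0.6×450×1434, 0.6×350×2304) + 1.0×450×270 = min(387.18, 483.84) + 121.5 = 508.68 kN. φR_n = 0.75 × 508.68 = 381.5 kN.
Governing: min(954.8, 605.1, 381.5) = 381.5 kN → block shear.

381.5 kN (block shear governs)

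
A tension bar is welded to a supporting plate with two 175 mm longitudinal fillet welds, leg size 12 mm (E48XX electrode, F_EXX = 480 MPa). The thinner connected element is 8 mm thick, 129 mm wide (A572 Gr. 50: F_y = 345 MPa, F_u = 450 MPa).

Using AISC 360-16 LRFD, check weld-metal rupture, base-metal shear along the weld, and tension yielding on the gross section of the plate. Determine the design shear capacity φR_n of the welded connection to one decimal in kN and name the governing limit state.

320.4 kN (gross-section yield governs)

Weld metal: throat = 0.707×12 = 8.484 mm, L = 2×175 = 350 mm. φR_n = 0.75 × 0.6 × 480 × 8.484 × 350 = 641.4 kN.
Base metal shear (8 mm plate): yield φR_n = 1.0×0.6×345×8×350 = 579.6 kN; rupture φR_n = 0.75×0.6×450×8×350 = 567.0 kN; take 567.0 kN (rupture).
Tension yield (gross): A_g = 129×8 = 1032 mm². φR_n = 0.90 × 345 × 1032 = 320.4 kN.
Governing: min(641.4, 567.0, 320.4) = 320.4 kN → gross-section yield.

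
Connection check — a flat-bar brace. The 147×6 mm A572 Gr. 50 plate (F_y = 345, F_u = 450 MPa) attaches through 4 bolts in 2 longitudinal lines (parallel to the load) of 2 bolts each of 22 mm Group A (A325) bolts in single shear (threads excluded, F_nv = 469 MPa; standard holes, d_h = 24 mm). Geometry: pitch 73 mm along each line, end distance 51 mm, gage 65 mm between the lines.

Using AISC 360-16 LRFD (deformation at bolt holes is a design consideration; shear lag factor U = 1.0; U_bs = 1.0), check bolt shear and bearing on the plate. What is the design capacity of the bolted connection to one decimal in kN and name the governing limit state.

403.4 kN (bearing governs)

Bolt shear: A_b = π(22)²/4 = 380.13 mm². φR_n = 0.75 × 469 × 380.13 × 4 × 1 = 534.8 kN.
Bearing (6 mm plate, F_u = 450 MPa): end bolts L_c = 51 − 24/2 = 39, R_n = min(1.2×39×6×450, 2.4×22×6×450) = 126.36 kN/bolt; interior L_c = 73 − 24 = 49, R_n = 142.56 kN/bolt. φR_n = 0.75 × (2×126.36 + 2×142.56) = 403.4 kN.
Governing: min(534.8, 403.4) = 403.4 kN → bearing.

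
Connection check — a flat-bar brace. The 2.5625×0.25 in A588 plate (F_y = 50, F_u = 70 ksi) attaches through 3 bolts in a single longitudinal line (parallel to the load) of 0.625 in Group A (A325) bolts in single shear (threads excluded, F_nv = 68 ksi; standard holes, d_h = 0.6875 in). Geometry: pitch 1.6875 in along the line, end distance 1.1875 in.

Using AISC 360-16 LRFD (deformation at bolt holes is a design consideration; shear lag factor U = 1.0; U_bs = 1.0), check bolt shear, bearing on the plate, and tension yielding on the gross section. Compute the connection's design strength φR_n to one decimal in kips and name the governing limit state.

Bolt shear: A_b = π(0.625)²/4 = 0.3068 in². φR_n = 0.75 × 68 × 0.3068 × 3 × 1 = 46.9 kips.
Bearing (0.25 in plate, F_u = 70 ksi): end bolts L_c = 1.1875 − 0.6875/2 = 0.84375, R_n = min(1.2×0.84375×0.25×70, 2.4×0.625×0.25×70) = 17.719 kips/bolt; interior L_c = 1.6875 − 0.6875 = 1, R_n = 21 kips/bolt. φR_n = 0.75 × (1×17.719 + 2×21) = 44.8 kips.
Tension yield (gross): A_g = 2.5625×0.25 = 0.64063 in². φR_n = 0.90 × 50 × 0.64063 = 28.8 kips.
Governing: min(46.9, 44.8, 28.8) = 28.8 kips → gross-section yield.

28.8 kips (gross-section yield governs)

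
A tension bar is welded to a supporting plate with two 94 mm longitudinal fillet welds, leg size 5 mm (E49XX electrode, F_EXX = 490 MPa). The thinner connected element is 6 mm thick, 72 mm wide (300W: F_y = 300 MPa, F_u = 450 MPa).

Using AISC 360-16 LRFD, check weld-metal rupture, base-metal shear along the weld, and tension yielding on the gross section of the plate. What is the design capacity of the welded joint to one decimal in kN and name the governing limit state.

116.6 kN (gross-section yield governs)

Weld metal: throat = 0.707×5 = 3.535 mm, L = 2×94 = 188 mm. φR_n = 0.75 × 0.6 × 490 × 3.535 × 188 = 146.5 kN.
Base metal shear (6 mm plate): yield φR_n = 1.0×0.6×300×6×188 = 203.0 kN; rupture φR_n = 0.75×0.6×450×6×188 = 228.4 kN; take 203.0 kN (yield).
Tension yield (gross): A_g = 72×6 = 432 mm². φR_n = 0.90 × 300 × 432 = 116.6 kN.
Governing: min(146.5, 203.0, 116.6) = 116.6 kN → gross-section yield.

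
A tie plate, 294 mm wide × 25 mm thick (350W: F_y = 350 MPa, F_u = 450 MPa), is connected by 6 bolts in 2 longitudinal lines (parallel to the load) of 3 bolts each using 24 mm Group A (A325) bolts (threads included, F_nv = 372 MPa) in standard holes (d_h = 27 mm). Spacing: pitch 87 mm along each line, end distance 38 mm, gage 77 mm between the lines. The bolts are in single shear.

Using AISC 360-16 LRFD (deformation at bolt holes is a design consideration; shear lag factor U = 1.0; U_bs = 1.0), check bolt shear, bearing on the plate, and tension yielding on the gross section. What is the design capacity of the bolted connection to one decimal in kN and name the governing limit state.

757.3 kN (bolt shear governs)

Bolt shear: A_b = π(24)²/4 = 452.39 mm². φR_n = 0.75 × 372 × 452.39 × 6 × 1 = 757.3 kN.
Bearing (25 mm plate, F_u = 450 MPa): end bolts L_c = 38 − 27/2 = 24.5, R_n = min(1.2×24.5×25×450, 2.4×24×25×450) = 330.75 kN/bolt; interior L_c = 87 − 27 = 60, R_n = 648 kN/bolt. φR_n = 0.75 × (2×330.75 + 4×648) = 2440.1 kN.
Tension yield (gross): A_g = 294×25 = 7350 mm². φR_n = 0.90 × 350 × 7350 = 2315.3 kN.
Governing: min(757.3, 2440.1, 2315.3) = 757.3 kN → bolt shear.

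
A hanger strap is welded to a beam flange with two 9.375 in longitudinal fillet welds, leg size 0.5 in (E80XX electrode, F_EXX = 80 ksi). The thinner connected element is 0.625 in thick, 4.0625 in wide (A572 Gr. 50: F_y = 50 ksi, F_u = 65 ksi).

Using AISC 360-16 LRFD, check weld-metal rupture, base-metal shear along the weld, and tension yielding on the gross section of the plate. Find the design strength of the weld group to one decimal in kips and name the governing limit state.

114.3 kips (gross-section yield governs)

Weld metal: throat = 0.707×0.5 = 0.3535 in, L = 2×9.375 = 18.75 in. φR_n = 0.75 × 0.6 × 80 × 0.3535 × 18.75 = 238.6 kips.
Base metal shear (0.625 in plate): yield φR_n = 1.0×0.6×50×0.625×18.75 = 351.6 kips; rupture φR_n = 0.75×0.6×65×0.625×18.75 = 342.8 kips; take 342.8 kips (rupture).
Tension yield (gross): A_g = 4.0625×0.625 = 2.5391 in². φR_n = 0.90 × 50 × 2.5391 = 114.3 kips.
Governing: min(238.6, 342.8, 114.3) = 114.3 kips → gross-section yield.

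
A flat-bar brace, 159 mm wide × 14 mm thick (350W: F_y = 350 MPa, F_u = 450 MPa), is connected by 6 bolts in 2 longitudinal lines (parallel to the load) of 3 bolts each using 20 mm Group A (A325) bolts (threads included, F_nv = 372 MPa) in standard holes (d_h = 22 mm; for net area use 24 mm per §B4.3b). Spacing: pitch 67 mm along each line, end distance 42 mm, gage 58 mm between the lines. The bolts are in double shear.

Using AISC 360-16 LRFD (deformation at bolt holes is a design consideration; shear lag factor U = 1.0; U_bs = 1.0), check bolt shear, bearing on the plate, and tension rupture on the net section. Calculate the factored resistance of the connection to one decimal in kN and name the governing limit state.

524.5 kN (net-section rupture governs)

Bolt shear: A_b = π(20)²/4 = 314.16 mm². φR_n = 0.75 × 372 × 314.16 × 6 × 2 = 1051.8 kN.
Bearing (14 mm plate, F_u = 450 MPa): end bolts L_c = 42 − 22/2 = 31, R_n = min(1.2×31×14×450, 2.4×20×14×450) = 234.36 kN/bolt; interior L_c = 67 − 22 = 45, R_n = 302.4 kN/bolt. φR_n = 0.75 × (2×234.36 + 4×302.4) = 1258.7 kN.
Tension rupture (net): A_n = (159 − 2×24)×14 = 1554 mm² (U = 1.0, A_e = A_n). φR_n = 0.75 × 450 × 1554 = 524.5 kN.
Governing: min(1051.8, 1258.7, 524.5) = 524.5 kN → net-section rupture.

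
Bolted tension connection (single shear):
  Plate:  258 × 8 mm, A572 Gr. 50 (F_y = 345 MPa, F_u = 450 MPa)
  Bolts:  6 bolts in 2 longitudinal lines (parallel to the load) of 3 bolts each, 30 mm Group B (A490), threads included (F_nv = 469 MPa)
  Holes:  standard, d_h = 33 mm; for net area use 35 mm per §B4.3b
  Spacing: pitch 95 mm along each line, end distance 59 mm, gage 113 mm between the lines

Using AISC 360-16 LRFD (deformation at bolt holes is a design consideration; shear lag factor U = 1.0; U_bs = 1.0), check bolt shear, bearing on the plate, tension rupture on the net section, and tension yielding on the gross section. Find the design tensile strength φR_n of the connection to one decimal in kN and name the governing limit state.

507.6 kN (net-section rupture governs)

Bolt shear: A_b = π(30)²/4 = 706.86 mm². φR_n = 0.75 × 469 × 706.86 × 6 × 1 = 1491.8 kN.
Bearing (8 mm plate, F_u = 450 MPa): end bolts L_c = 59 − 33/2 = 42.5, R_n = min(1.2×42.5×8×450, 2.4×30×8×450) = 183.6 kN/bolt; interior L_c = 95 − 33 = 62, R_n = 259.2 kN/bolt. φR_n = 0.75 × (2×183.6 + 4×259.2) = 1053.0 kN.
Tension rupture (net): A_n = (258 − 2×35)×8 = 1504 mm² (U = 1.0, A_e = A_n). φR_n = 0.75 × 450 × 1504 = 507.6 kN.
Tension yield (gross): A_g = 258×8 = 2064 mm². φR_n = 0.90 × 345 × 2064 = 640.9 kN.
Governing: min(1491.8, 1053.0, 507.6, 640.9) = 507.6 kN → net-section rupture.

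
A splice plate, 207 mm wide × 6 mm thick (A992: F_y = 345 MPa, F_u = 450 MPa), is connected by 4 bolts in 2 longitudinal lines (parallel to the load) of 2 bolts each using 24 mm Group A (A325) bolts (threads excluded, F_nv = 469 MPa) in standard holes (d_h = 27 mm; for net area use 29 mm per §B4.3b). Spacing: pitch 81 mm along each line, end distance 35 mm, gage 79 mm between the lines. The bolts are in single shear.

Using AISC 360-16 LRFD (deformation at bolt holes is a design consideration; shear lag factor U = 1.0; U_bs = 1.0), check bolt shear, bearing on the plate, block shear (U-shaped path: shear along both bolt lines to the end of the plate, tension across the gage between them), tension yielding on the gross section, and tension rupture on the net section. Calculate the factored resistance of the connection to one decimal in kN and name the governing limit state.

277.4 kN (block shear governs)

Bolt shear: A_b = π(24)²/4 = 452.39 mm². φR_n = 0.75 × 469 × 452.39 × 4 × 1 = 636.5 kN.
Bearing (6 mm plate, F_u = 450 MPa): end bolts L_c = 35 − 27/2 = 21.5, R_n = min(1.2×21.5×6×450, 2.4×24×6×450) = 69.66 kN/bolt; interior L_c = 81 − 27 = 54, R_n = 155.52 kN/bolt. φR_n = 0.75 × (2×69.66 + 2×155.52) = 337.8 kN.
Block shear: shear path 2×[35+1×81] = 2×116 mm, A_gv = 1392, A_nv = 2×(116 − 1.5×29)×6 = 870 mm²; tension across gage: (79 − 1×29)×6 = 300 mm². R_n = min(0.6×450×870, 0.6×345×1392) + 1.0×450×300 = min(234.9, 288.14) + 135 = 369.9 kN. φR_n = 0.75 × 369.9 = 277.4 kN.
Tension yield (gross): A_g = 207×6 = 1242 mm². φR_n = 0.90 × 345 × 1242 = 385.6 kN.
Tension rupture (net): A_n = (207 − 2×29)×6 = 894 mm² (U = 1.0, A_e = A_n). φR_n = 0.75 × 450 × 894 = 301.7 kN.
Governing: min(636.5, 337.8, 277.4, 385.6, 301.7) = 277.4 kN → block shear.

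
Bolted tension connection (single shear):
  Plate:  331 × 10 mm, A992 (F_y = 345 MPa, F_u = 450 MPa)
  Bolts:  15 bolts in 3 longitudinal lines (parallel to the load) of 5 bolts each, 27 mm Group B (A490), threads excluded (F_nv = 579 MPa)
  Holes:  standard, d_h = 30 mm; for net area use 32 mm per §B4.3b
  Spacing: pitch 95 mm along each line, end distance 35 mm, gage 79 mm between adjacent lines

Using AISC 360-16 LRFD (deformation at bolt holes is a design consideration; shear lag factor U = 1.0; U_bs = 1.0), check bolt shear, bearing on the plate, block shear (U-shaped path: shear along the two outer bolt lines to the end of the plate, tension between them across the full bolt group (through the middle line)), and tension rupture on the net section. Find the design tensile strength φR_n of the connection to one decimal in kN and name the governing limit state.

Bolt shear: A_b = π(27)²/4 = 572.56 mm². φR_n = 0.75 × 579 × 572.56 × 15 × 1 = 3729.5 kN.
Bearing (10 mm plate, F_u = 450 MPa): end bolts L_c = 35 − 30/2 = 20, R_n = min(1.2×20×10×450, 2.4×27×10×450) = 108 kN/bolt; interior L_c = 95 − 30 = 65, R_n = 291.6 kN/bolt. φR_n = 0.75 × (3×108 + 12×291.6) = 2867.4 kN.
Block shear: shear path 2×[35+4×95] = 2×415 mm, A_gv = 8300, A_nv = 2×(415 − 4.5×32)×10 = 5420 mm²; tension across gage: (158 − 2×32)×10 = 940 mm². R_n = min(0.6×450×5420, 0.6×345×8300) + 1.0×450×940 = min(1463.4, 1718.1) + 423 = 1886.4 kN. φR_n = 0.75 × 1886.4 = 1414.8 kN.
Tension rupture (net): A_n = (331 − 3×32)×10 = 2350 mm² (U = 1.0, A_e = A_n). φR_n = 0.75 × 450 × 2350 = 793.1 kN.
Governing: min(3729.5, 2867.4, 1414.8, 793.1) = 793.1 kN → net-section rupture.

793.1 kN (net-section rupture governs)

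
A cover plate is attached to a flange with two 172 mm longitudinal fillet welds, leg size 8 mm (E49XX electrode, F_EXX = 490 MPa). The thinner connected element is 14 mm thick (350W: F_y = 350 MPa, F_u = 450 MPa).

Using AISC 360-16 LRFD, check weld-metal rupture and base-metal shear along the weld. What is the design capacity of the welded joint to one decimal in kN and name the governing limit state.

429.0 kN (weld metal governs)

Weld metal: throat = 0.707×8 = 5.656 mm, L = 2×172 = 344 mm. φR_n = 0.75 × 0.6 × 490 × 5.656 × 344 = 429.0 kN.
Base metal shear (14 mm plate): yield φR_n = 1.0×0.6×350×14×344 = 1011.4 kN; rupture φR_n = 0.75×0.6×450×14×344 = 975.2 kN; take 975.2 kN (rupture).
Governing: min(429.0, 975.2) = 429.0 kN → weld metal.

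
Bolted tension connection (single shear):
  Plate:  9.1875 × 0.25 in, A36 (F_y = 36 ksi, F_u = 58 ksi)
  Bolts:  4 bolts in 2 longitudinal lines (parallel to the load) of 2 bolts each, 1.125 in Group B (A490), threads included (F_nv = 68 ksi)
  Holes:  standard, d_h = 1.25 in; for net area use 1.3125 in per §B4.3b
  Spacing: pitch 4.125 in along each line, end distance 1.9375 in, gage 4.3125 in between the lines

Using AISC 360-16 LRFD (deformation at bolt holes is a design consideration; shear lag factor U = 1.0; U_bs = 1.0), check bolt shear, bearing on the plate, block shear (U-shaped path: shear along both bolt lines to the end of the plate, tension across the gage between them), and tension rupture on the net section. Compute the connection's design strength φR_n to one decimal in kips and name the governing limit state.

71.4 kips (net-section rupture governs)

Bolt shear: A_b = π(1.125)²/4 = 0.99402 in². φR_n = 0.75 × 68 × 0.99402 × 4 × 1 = 202.8 kips.
Bearing (0.25 in plate, F_u = 58 ksi): end bolts L_c = 1.9375 − 1.25/2 = 1.3125, R_n = min(1.2×1.3125×0.25×58, 2.4×1.125×0.25×58) = 22.838 kips/bolt; interior L_c = 4.125 − 1.25 = 2.875, R_n = 39.15 kips/bolt. φR_n = 0.75 × (2×22.838 + 2×39.15) = 93.0 kips.
Block shear: shear path 2×[1.9375+1×4.125] = 2×6.0625 in, A_gv = 3.0313, A_nv = 2×(6.0625 − 1.5×1.3125)×0.25 = 2.0469 in²; tension across gage: (4.3125 − 1×1.3125)×0.25 = 0.75 in². R_n = min(0.6×58×2.0469, 0.6×36×3.0313) + 1.0×58×0.75 = min(71.232, 65.476) + 43.5 = 108.98 kips. φR_n = 0.75 × 108.98 = 81.7 kips.
Tension rupture (net): A_n = (9.1875 − 2×1.3125)×0.25 = 1.6406 in² (U = 1.0, A_e = A_n). φR_n = 0.75 × 58 × 1.6406 = 71.4 kips.
Governing: min(202.8, 93.0, 81.7, 71.4) = 71.4 kips → net-section rupture.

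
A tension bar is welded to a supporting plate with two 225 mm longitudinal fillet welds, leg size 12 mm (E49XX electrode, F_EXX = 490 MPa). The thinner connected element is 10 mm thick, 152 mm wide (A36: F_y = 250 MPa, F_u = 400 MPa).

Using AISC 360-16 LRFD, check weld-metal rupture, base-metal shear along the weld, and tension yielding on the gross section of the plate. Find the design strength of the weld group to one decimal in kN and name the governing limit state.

Weld metal: throat = 0.707×12 = 8.484 mm, L = 2×225 = 450 mm. φR_n = 0.75 × 0.6 × 490 × 8.484 × 450 = 841.8 kN.
Base metal shear (10 mm plate): yield φR_n = 1.0×0.6×250×10×450 = 675.0 kN; rupture φR_n = 0.75×0.6×400×10×450 = 810.0 kN; take 675.0 kN (yield).
Tension yield (gross): A_g = 152×10 = 1520 mm². φR_n = 0.90 × 250 × 1520 = 342.0 kN.
Governing: min(841.8, 675.0, 342.0) = 342.0 kN → gross-section yield.

342.0 kN (gross-section yield governs)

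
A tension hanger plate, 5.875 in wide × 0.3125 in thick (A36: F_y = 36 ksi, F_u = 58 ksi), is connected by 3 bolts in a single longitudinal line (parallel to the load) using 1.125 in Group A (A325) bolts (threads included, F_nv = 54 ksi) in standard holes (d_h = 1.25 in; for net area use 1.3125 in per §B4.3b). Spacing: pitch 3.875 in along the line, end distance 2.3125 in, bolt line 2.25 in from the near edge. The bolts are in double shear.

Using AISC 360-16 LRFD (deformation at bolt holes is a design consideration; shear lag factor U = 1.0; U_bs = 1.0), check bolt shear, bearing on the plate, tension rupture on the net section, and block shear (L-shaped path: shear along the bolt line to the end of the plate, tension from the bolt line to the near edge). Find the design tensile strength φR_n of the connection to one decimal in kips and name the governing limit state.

Bolt shear: A_b = π(1.125)²/4 = 0.99402 in². φR_n = 0.75 × 54 × 0.99402 × 3 × 2 = 241.5 kips.
Bearing (0.3125 in plate, F_u = 58 ksi): end bolts L_c = 2.3125 − 1.25/2 = 1.6875, R_n = min(1.2×1.6875×0.3125×58, 2.4×1.125×0.3125×58) = 36.703 kips/bolt; interior L_c = 3.875 − 1.25 = 2.625, R_n = 48.938 kips/bolt. φR_n = 0.75 × (1×36.703 + 2×48.938) = 100.9 kips.
Tension rupture (net): A_n = (5.875 − 1×1.3125)×0.3125 = 1.4258 in² (U = 1.0, A_e = A_n). φR_n = 0.75 × 58 × 1.4258 = 62.0 kips.
Block shear: shear path 1×[2.3125+2×3.875] = 1×10.0625 in, A_gv = 3.1445, A_nv = 1×(10.0625 − 2.5×1.3125)×0.3125 = 2.1191 in²; tension to near edge: (2.25 − 0.5×1.3125)×0.3125 = 0.49805 in². R_n = min(0.6×58×2.1191, 0.6×36×3.1445) + 1.0×58×0.49805 = min(73.745, 67.921) + 28.887 = 96.808 kips. φR_n = 0.75 × 96.808 = 72.6 kips.
Governing: min(241.5, 100.9, 62.0, 72.6) = 62.0 kips → net-section rupture.

62.0 kips (net-section rupture governs)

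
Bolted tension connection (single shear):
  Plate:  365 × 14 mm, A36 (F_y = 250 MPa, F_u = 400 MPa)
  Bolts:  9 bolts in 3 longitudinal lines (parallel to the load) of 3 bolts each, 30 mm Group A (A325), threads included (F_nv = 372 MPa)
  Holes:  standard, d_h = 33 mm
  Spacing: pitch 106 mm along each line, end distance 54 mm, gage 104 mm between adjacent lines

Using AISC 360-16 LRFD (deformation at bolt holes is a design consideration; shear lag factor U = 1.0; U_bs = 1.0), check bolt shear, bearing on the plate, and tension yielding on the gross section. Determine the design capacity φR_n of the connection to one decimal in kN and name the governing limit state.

1149.8 kN (gross-section yield governs)

Bolt shear: A_b = π(30)²/4 = 706.86 mm². φR_n = 0.75 × 372 × 706.86 × 9 × 1 = 1774.9 kN.
Bearing (14 mm plate, F_u = 400 MPa): end bolts L_c = 54 − 33/2 = 37.5, R_n = min(1.2×37.5×14×400, 2.4×30×14×400) = 252 kN/bolt; interior L_c = 106 − 33 = 73, R_n = 403.2 kN/bolt. φR_n = 0.75 × (3×252 + 6×403.2) = 2381.4 kN.
Tension yield (gross): A_g = 365×14 = 5110 mm². φR_n = 0.90 × 250 × 5110 = 1149.8 kN.
Governing: min(1774.9, 2381.4, 1149.8) = 1149.8 kN → gross-section yield.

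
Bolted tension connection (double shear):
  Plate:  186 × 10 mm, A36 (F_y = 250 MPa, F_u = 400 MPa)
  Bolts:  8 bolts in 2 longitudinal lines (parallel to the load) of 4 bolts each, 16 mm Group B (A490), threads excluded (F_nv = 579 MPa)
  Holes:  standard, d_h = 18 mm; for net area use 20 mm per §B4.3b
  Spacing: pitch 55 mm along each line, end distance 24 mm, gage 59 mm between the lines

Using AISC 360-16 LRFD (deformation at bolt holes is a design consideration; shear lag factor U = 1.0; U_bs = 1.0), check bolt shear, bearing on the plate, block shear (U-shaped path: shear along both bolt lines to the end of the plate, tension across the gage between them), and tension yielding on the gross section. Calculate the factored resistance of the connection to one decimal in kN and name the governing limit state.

418.5 kN (gross-section yield governs)

Bolt shear: A_b = π(16)²/4 = 201.06 mm². φR_n = 0.75 × 579 × 201.06 × 8 × 2 = 1397.0 kN.
Bearing (10 mm plate, F_u = 400 MPa): end bolts L_c = 24 − 18/2 = 15, R_n = min(1.2×15×10×400, 2.4×16×10×400) = 72 kN/bolt; interior L_c = 55 − 18 = 37, R_n = 153.6 kN/bolt. φR_n = 0.75 × (2×72 + 6×153.6) = 799.2 kN.
Block shear: shear path 2×[24+3×55] = 2×189 mm, A_gv = 3780, A_nv = 2×(189 − 3.5×20)×10 = 2380 mm²; tension across gage: (59 − 1×20)×10 = 390 mm². R_n = min(0.6×400×2380, 0.6×250×3780) + 1.0×400×390 = min(571.2, 567) + 156 = 723 kN. φR_n = 0.75 × 723 = 542.3 kN.
Tension yield (gross): A_g = 186×10 = 1860 mm². φR_n = 0.90 × 250 × 1860 = 418.5 kN.
Governing: min(1397.0, 799.2, 542.3, 418.5) = 418.5 kN → gross-section yield.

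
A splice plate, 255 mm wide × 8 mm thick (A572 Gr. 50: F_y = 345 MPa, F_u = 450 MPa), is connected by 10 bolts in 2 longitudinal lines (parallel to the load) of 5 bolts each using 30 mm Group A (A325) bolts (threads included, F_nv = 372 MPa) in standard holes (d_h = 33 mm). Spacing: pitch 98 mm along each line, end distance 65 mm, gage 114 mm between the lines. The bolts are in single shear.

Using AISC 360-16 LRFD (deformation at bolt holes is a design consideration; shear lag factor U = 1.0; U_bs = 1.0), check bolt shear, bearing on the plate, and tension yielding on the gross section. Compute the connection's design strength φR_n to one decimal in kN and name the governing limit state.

Bolt shear: A_b = π(30)²/4 = 706.86 mm². φR_n = 0.75 × 372 × 706.86 × 10 × 1 = 1972.1 kN.
Bearing (8 mm plate, F_u = 450 MPa): end bolts L_c = 65 − 33/2 = 48.5, R_n = min(1.2×48.5×8×450, 2.4×30×8×450) = 209.52 kN/bolt; interior L_c = 98 − 33 = 65, R_n = 259.2 kN/bolt. φR_n = 0.75 × (2×209.52 + 8×259.2) = 1869.5 kN.
Tension yield (gross): A_g = 255×8 = 2040 mm². φR_n = 0.90 × 345 × 2040 = 633.4 kN.
Governing: min(1972.1, 1869.5, 633.4) = 633.4 kN → gross-section yield.

633.4 kN (gross-section yield governs)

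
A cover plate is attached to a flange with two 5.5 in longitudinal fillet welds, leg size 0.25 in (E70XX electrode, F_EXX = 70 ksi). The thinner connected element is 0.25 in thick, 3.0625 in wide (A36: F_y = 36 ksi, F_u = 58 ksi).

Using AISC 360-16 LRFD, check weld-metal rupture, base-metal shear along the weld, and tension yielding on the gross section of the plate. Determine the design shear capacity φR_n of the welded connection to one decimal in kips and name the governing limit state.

Weld metal: throat = 0.707×0.25 = 0.17675 in, L = 2×5.5 = 11 in. φR_n = 0.75 × 0.6 × 70 × 0.17675 × 11 = 61.2 kips.
Base metal shear (0.25 in plate): yield φR_n = 1.0×0.6×36×0.25×11 = 59.4 kips; rupture φR_n = 0.75×0.6×58×0.25×11 = 71.8 kips; take 59.4 kips (yield).
Tension yield (gross): A_g = 3.0625×0.25 = 0.76563 in². φR_n = 0.90 × 36 × 0.76563 = 24.8 kips.
Governing: min(61.2, 59.4, 24.8) = 24.8 kips → gross-section yield.

24.8 kips (gross-section yield governs)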